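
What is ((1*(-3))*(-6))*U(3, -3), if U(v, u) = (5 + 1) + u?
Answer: 54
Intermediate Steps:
U(v, u) = 6 + u
((1*(-3))*(-6))*U(3, -3) = ((1*(-3))*(-6))*(6 - 3) = -3*(-6)*3 = 18*3 = 54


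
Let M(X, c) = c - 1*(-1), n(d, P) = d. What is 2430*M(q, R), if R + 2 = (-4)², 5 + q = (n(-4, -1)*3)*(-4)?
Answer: 36450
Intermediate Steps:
q = 43 (q = -5 - 4*3*(-4) = -5 - 12*(-4) = -5 + 48 = 43)
R = 14 (R = -2 + (-4)² = -2 + 16 = 14)
M(X, c) = 1 + c (M(X, c) = c + 1 = 1 + c)
2430*M(q, R) = 2430*(1 + 14) = 2430*15 = 36450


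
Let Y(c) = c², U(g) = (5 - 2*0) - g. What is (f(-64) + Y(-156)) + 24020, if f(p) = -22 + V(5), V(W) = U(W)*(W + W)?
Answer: 48334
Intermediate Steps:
U(g) = 5 - g (U(g) = (5 + 0) - g = 5 - g)
V(W) = 2*W*(5 - W) (V(W) = (5 - W)*(W + W) = (5 - W)*(2*W) = 2*W*(5 - W))
f(p) = -22 (f(p) = -22 + 2*5*(5 - 1*5) = -22 + 2*5*(5 - 5) = -22 + 2*5*0 = -22 + 0 = -22)
(f(-64) + Y(-156)) + 24020 = (-22 + (-156)²) + 24020 = (-22 + 24336) + 24020 = 24314 + 24020 = 48334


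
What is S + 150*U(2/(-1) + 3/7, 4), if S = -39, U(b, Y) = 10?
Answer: 1461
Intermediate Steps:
S + 150*U(2/(-1) + 3/7, 4) = -39 + 150*10 = -39 + 1500 = 1461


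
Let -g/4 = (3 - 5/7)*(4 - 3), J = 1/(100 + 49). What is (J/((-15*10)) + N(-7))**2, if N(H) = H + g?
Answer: 6378438160249/24476602500 ≈ 260.59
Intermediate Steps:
J = 1/149 ≈ 0.0067114
g = -64/7 (g = -4*(3 - 5/7)*(4 - 3) = -4*(3 - 5*1/7) = -4*(3 - 5/7) = -64/7 ≈ -9.1429)
N(H) = -64/7 + H (N(H) = H - 64/7 = -64/7 + H)
(J/((-15*10)) + N(-7))**2 = (1/(149*((-15*10))) + (-64/7 - 7))**2 = ((1/149)/(-150) - 113/7)**2 = ((1/149)*(-1/150) - 113/7)**2 = (-1/22350 - 113/7)**2 = (-2525557/156450)**2 = 6378438160249/24476602500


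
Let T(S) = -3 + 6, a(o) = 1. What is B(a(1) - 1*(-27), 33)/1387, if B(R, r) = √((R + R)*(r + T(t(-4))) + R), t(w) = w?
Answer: 2*√511/1387 ≈ 0.032596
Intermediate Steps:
T(S) = 3
B(R, r) = √(R + 2*R*(3 + r)) (B(R, r) = √((R + R)*(r + 3) + R) = √((2*R)*(3 + r) + R) = √(2*R*(3 + r) + R) = √(R + 2*R*(3 + r)))
B(a(1) - 1*(-27), 33)/1387 = √((1 - 1*(-27))*(7 + 2*33))/1387 = √((1 + 27)*(7 + 66))*(1/1387) = √(28*73)*(1/1387) = √2044*(1/1387) = (2*√511)*(1/1387) = 2*√511/1387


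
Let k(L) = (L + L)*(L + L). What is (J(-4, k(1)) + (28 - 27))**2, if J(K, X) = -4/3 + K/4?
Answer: 16/9 ≈ 1.7778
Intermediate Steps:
k(L) = 4*L**2 (k(L) = (2*L)*(2*L) = 4*L**2)
J(K, X) = -4/3 + K/4 (J(K, X) = -4*1/3 + K*(1/4) = -4/3 + K/4)
(J(-4, k(1)) + (28 - 27))**2 = ((-4/3 + (1/4)*(-4)) + (28 - 27))**2 = ((-4/3 - 1) + 1)**2 = (-7/3 + 1)**2 = (-4/3)**2 = 16/9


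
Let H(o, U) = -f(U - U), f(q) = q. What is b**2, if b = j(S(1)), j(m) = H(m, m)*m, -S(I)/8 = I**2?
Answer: 0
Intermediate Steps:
S(I) = -8*I**2
H(o, U) = 0 (H(o, U) = -(U - U) = -1*0 = 0)
j(m) = 0 (j(m) = 0*m = 0)
b = 0
b**2 = 0**2 = 0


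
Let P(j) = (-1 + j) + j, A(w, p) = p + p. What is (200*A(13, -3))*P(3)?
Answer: -6000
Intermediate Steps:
A(w, p) = 2*p
P(j) = -1 + 2*j
(200*A(13, -3))*P(3) = (200*(2*(-3)))*(-1 + 2*3) = (200*(-6))*(-1 + 6) = -1200*5 = -6000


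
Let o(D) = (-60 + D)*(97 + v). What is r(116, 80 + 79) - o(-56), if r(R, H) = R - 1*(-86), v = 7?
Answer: 12266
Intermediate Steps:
r(R, H) = 86 + R (r(R, H) = R + 86 = 86 + R)
o(D) = -6240 + 104*D (o(D) = (-60 + D)*(97 + 7) = (-60 + D)*104 = -6240 + 104*D)
r(116, 80 + 79) - o(-56) = (86 + 116) - (-6240 + 104*(-56)) = 202 - (-6240 - 5824) = 202 - 1*(-12064) = 202 + 12064 = 12266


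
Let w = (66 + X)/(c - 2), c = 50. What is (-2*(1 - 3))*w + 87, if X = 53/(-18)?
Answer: 19927/216 ≈ 92.255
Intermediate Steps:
X = -53/18 (X = 53*(-1/18) = -53/18 ≈ -2.9444)
w = 1135/864 (w = (66 - 53/18)/(50 - 2) = (1135/18)/48 = (1135/18)*(1/48) = 1135/864 ≈ 1.3137)
(-2*(1 - 3))*w + 87 = -2*(1 - 3)*(1135/864) + 87 = -2*(-2)*(1135/864) + 87 = 4*(1135/864) + 87 = 1135/216 + 87 = 19927/216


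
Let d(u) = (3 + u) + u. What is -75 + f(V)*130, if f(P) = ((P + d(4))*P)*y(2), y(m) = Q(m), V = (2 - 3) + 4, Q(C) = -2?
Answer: -10995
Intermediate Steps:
V = 3 (V = -1 + 4 = 3)
y(m) = -2
d(u) = 3 + 2*u
f(P) = -2*P*(11 + P) (f(P) = ((P + (3 + 2*4))*P)*(-2) = ((P + (3 + 8))*P)*(-2) = ((P + 11)*P)*(-2) = ((11 + P)*P)*(-2) = (P*(11 + P))*(-2) = -2*P*(11 + P))
-75 + f(V)*130 = -75 - 2*3*(11 + 3)*130 = -75 - 2*3*14*130 = -75 - 84*130 = -75 - 10920 = -10995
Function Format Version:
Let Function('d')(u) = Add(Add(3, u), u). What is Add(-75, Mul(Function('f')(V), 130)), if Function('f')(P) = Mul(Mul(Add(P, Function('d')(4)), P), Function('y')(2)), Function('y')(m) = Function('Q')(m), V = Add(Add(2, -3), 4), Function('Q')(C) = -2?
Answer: -10995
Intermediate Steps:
V = 3 (V = Add(-1, 4) = 3)
Function('y')(m) = -2
Function('d')(u) = Add(3, Mul(2, u))
Function('f')(P) = Mul(-2, P, Add(11, P)) (Function('f')(P) = Mul(Mul(Add(P, Add(3, Mul(2, 4))), P), -2) = Mul(Mul(Add(P, Add(3, 8)), P), -2) = Mul(Mul(Add(P, 11), P), -2) = Mul(Mul(Add(11, P), P), -2) = Mul(Mul(P, Add(11, P)), -2) = Mul(-2, P, Add(11, P)))
Add(-75, Mul(Function('f')(V), 130)) = Add(-75, Mul(Mul(-2, 3, Add(11, 3)), 130)) = Add(-75, Mul(Mul(-2, 3, 14), 130)) = Add(-75, Mul(-84, 130)) = Add(-75, -10920) = -10995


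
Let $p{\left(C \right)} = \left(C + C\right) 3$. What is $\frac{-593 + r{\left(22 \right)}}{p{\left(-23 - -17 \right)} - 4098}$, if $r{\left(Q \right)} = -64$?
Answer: $\frac{219}{1378} \approx 0.15893$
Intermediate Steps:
$p{\left(C \right)} = 6 C$ ($p{\left(C \right)} = 2 C 3 = 6 C$)
$\frac{-593 + r{\left(22 \right)}}{p{\left(-23 - -17 \right)} - 4098} = \frac{-593 - 64}{6 \left(-23 - -17\right) - 4098} = - \frac{657}{6 \left(-23 + 17\right) - 4098} = - \frac{657}{6 \left(-6\right) - 4098} = - \frac{657}{-36 - 4098} = - \frac{657}{-4134} = \left(-657\right) \left(- \frac{1}{4134}\right) = \frac{219}{1378}$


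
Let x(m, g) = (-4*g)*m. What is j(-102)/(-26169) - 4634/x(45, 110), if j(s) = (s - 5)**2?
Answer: -1597319/7850700 ≈ -0.20346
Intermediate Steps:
j(s) = (-5 + s)**2
x(m, g) = -4*g*m
j(-102)/(-26169) - 4634/x(45, 110) = (-5 - 102)**2/(-26169) - 4634/((-4*110*45)) = (-107)**2*(-1/26169) - 4634/(-19800) = 11449*(-1/26169) - 4634*(-1/19800) = -11449/26169 + 2317/9900 = -1597319/7850700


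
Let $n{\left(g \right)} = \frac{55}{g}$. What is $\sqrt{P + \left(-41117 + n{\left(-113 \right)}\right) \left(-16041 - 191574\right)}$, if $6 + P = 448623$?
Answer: $\frac{\sqrt{109009663257093}}{113} \approx 92396.0$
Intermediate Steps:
$P = 448617$ ($P = -6 + 448623 = 448617$)
$\sqrt{P + \left(-41117 + n{\left(-113 \right)}\right) \left(-16041 - 191574\right)} = \sqrt{448617 + \left(-41117 + \frac{55}{-113}\right) \left(-16041 - 191574\right)} = \sqrt{448617 + \left(-41117 + 55 \left(- \frac{1}{113}\right)\right) \left(-207615\right)} = \sqrt{448617 + \left(-41117 - \frac{55}{113}\right) \left(-207615\right)} = \sqrt{448617 - - \frac{964636591740}{113}} = \sqrt{448617 + \frac{964636591740}{113}} = \sqrt{\frac{964687285461}{113}} = \frac{\sqrt{109009663257093}}{113}$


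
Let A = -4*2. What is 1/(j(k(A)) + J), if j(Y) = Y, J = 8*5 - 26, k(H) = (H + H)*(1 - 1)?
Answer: 1/14 ≈ 0.071429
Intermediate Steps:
A = -8
k(H) = 0 (k(H) = (2*H)*0 = 0)
J = 14 (J = 40 - 26 = 14)
1/(j(k(A)) + J) = 1/(0 + 14) = 1/14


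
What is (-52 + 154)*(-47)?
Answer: -4794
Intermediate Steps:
(-52 + 154)*(-47) = 102*(-47) = -4794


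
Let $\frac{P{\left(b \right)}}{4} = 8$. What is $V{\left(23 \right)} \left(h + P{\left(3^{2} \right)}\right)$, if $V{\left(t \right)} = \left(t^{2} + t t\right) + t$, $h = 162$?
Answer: $209714$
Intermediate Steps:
$P{\left(b \right)} = 32$ ($P{\left(b \right)} = 4 \cdot 8 = 32$)
$V{\left(t \right)} = t + 2 t^{2}$ ($V{\left(t \right)} = \left(t^{2} + t^{2}\right) + t = 2 t^{2} + t = t + 2 t^{2}$)
$V{\left(23 \right)} \left(h + P{\left(3^{2} \right)}\right) = 23 \left(1 + 2 \cdot 23\right) \left(162 + 32\right) = 23 \left(1 + 46\right) 194 = 23 \cdot 47 \cdot 194 = 1081 \cdot 194 = 209714$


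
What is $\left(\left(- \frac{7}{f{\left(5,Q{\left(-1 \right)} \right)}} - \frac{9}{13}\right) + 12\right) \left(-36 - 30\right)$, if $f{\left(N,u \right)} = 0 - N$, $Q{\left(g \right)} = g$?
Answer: $- \frac{54516}{65} \approx -838.71$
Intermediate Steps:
$f{\left(N,u \right)} = - N$
$\left(\left(- \frac{7}{f{\left(5,Q{\left(-1 \right)} \right)}} - \frac{9}{13}\right) + 12\right) \left(-36 - 30\right) = \left(\left(- \frac{7}{\left(-1\right) 5} - \frac{9}{13}\right) + 12\right) \left(-36 - 30\right) = \left(\left(- \frac{7}{-5} - \frac{9}{13}\right) + 12\right) \left(-66\right) = \left(\left(\left(-7\right) \left(- \frac{1}{5}\right) - \frac{9}{13}\right) + 12\right) \left(-66\right) = \left(\left(\frac{7}{5} - \frac{9}{13}\right) + 12\right) \left(-66\right) = \left(\frac{46}{65} + 12\right) \left(-66\right) = \frac{826}{65} \left(-66\right) = - \frac{54516}{65}$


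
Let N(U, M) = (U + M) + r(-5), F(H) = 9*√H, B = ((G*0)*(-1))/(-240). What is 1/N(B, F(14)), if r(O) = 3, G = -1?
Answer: -1/375 + √14/125 ≈ 0.027267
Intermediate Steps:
B = 0 (B = (-1*0*(-1))/(-240) = (0*(-1))*(-1/240) = 0*(-1/240) = 0)
N(U, M) = 3 + M + U (N(U, M) = (U + M) + 3 = (M + U) + 3 = 3 + M + U)
1/N(B, F(14)) = 1/(3 + 9*√14 + 0) = 1/(3 + 9*√14)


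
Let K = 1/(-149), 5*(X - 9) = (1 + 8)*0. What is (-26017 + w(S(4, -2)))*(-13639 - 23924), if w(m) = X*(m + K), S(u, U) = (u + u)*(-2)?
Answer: 146420498874/149 ≈ 9.8269e+8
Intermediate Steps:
X = 9 (X = 9 + ((1 + 8)*0)/5 = 9 + (9*0)/5 = 9 + (⅕)*0 = 9 + 0 = 9)
S(u, U) = -4*u (S(u, U) = (2*u)*(-2) = -4*u)
K = -1/149 ≈ -0.0067114
w(m) = -9/149 + 9*m (w(m) = 9*(m - 1/149) = 9*(-1/149 + m) = -9/149 + 9*m)
(-26017 + w(S(4, -2)))*(-13639 - 23924) = (-26017 + (-9/149 + 9*(-4*4)))*(-13639 - 23924) = (-26017 + (-9/149 + 9*(-16)))*(-37563) = (-26017 + (-9/149 - 144))*(-37563) = (-26017 - 21465/149)*(-37563) = -3897998/149*(-37563) = 146420498874/149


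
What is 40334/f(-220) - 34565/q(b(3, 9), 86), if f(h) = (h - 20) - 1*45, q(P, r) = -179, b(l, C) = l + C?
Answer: 2631239/51015 ≈ 51.578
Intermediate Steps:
b(l, C) = C + l
f(h) = -65 + h (f(h) = (-20 + h) - 45 = -65 + h)
40334/f(-220) - 34565/q(b(3, 9), 86) = 40334/(-65 - 220) - 34565/(-179) = 40334/(-285) - 34565*(-1/179) = 40334*(-1/285) + 34565/179 = -40334/285 + 34565/179 = 2631239/51015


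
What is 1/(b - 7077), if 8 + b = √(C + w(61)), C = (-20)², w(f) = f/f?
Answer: -7085/50196824 - √401/50196824 ≈ -0.00014154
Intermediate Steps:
w(f) = 1
C = 400
b = -8 + √401 (b = -8 + √(400 + 1) = -8 + √401 ≈ 12.025)
1/(b - 7077) = 1/((-8 + √401) - 7077) = 1/(-7085 + √401)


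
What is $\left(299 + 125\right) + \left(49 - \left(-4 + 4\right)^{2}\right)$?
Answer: $473$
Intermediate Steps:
$\left(299 + 125\right) + \left(49 - \left(-4 + 4\right)^{2}\right) = 424 + \left(49 - 0^{2}\right) = 424 + \left(49 - 0\right) = 424 + \left(49 + 0\right) = 424 + 49 = 473$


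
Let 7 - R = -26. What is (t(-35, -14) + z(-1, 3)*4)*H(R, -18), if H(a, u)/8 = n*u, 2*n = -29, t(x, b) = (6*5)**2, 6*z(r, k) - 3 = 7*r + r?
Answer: 1872240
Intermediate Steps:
z(r, k) = 1/2 + 4*r/3 (z(r, k) = 1/2 + (7*r + r)/6 = 1/2 + (8*r)/6 = 1/2 + 4*r/3)
t(x, b) = 900 (t(x, b) = 30**2 = 900)
R = 33 (R = 7 - 1*(-26) = 7 + 26 = 33)
n = -29/2 (n = (1/2)*(-29) = -29/2 ≈ -14.500)
H(a, u) = -116*u (H(a, u) = 8*(-29*u/2) = -116*u)
(t(-35, -14) + z(-1, 3)*4)*H(R, -18) = (900 + (1/2 + (4/3)*(-1))*4)*(-116*(-18)) = (900 + (1/2 - 4/3)*4)*2088 = (900 - 5/6*4)*2088 = (900 - 10/3)*2088 = (2690/3)*2088 = 1872240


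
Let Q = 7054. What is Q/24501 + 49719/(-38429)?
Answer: -947087053/941548929 ≈ -1.0059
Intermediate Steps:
Q/24501 + 49719/(-38429) = 7054/24501 + 49719/(-38429) = 7054*(1/24501) + 49719*(-1/38429) = 7054/24501 - 49719/38429 = -947087053/941548929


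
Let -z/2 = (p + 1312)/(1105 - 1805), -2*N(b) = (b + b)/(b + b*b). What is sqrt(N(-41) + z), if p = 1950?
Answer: sqrt(3738)/20 ≈ 3.0570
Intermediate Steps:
N(b) = -b/(b + b**2) (N(b) = -(b + b)/(2*(b + b*b)) = -2*b/(2*(b + b**2)) = -b/(b + b**2))
z = 233/25 (z = -2*(1950 + 1312)/(1105 - 1805) = -6524/(-700) = -6524*(-1)/700 = -2*(-233/50) = 233/25 ≈ 9.3200)
sqrt(N(-41) + z) = sqrt(-1/(1 - 41) + 233/25) = sqrt(-1/(-40) + 233/25) = sqrt(-1*(-1/40) + 233/25) = sqrt(1/40 + 233/25) = sqrt(1869/200) = sqrt(3738)/20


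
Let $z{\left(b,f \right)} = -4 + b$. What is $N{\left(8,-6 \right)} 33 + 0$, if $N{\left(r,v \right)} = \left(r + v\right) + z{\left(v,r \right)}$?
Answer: $-264$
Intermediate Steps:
$N{\left(r,v \right)} = -4 + r + 2 v$ ($N{\left(r,v \right)} = \left(r + v\right) + \left(-4 + v\right) = -4 + r + 2 v$)
$N{\left(8,-6 \right)} 33 + 0 = \left(-4 + 8 + 2 \left(-6\right)\right) 33 + 0 = \left(-4 + 8 - 12\right) 33 + 0 = \left(-8\right) 33 + 0 = -264 + 0 = -264$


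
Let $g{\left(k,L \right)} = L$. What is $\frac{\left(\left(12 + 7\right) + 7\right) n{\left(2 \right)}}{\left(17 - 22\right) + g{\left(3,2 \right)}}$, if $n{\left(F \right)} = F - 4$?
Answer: $\frac{52}{3} \approx 17.333$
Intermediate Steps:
$n{\left(F \right)} = -4 + F$
$\frac{\left(\left(12 + 7\right) + 7\right) n{\left(2 \right)}}{\left(17 - 22\right) + g{\left(3,2 \right)}} = \frac{\left(\left(12 + 7\right) + 7\right) \left(-4 + 2\right)}{\left(17 - 22\right) + 2} = \frac{\left(19 + 7\right) \left(-2\right)}{\left(17 - 22\right) + 2} = \frac{26 \left(-2\right)}{-5 + 2} = - \frac{52}{-3} = \left(-52\right) \left(- \frac{1}{3}\right) = \frac{52}{3}$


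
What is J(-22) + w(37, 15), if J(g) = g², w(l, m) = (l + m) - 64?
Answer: 472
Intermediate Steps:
w(l, m) = -64 + l + m
J(-22) + w(37, 15) = (-22)² + (-64 + 37 + 15) = 484 - 12 = 472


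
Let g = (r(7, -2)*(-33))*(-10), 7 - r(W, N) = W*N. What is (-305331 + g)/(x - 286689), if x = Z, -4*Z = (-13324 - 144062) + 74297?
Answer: 1193604/1063667 ≈ 1.1222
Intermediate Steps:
r(W, N) = 7 - N*W (r(W, N) = 7 - W*N = 7 - N*W)
g = 6930 (g = ((7 - 1*(-2)*7)*(-33))*(-10) = ((7 + 14)*(-33))*(-10) = (21*(-33))*(-10) = -693*(-10) = 6930)
Z = 83089/4 (Z = -((-13324 - 144062) + 74297)/4 = -(-157386 + 74297)/4 = -1/4*(-83089) = 83089/4 ≈ 20772.)
x = 83089/4 ≈ 20772.
(-305331 + g)/(x - 286689) = (-305331 + 6930)/(83089/4 - 286689) = -298401/(-1063667/4) = -298401*(-4/1063667) = 1193604/1063667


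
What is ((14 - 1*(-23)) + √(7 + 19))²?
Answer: (37 + √26)² ≈ 1772.3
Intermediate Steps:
((14 - 1*(-23)) + √(7 + 19))² = ((14 + 23) + √26)² = (37 + √26)²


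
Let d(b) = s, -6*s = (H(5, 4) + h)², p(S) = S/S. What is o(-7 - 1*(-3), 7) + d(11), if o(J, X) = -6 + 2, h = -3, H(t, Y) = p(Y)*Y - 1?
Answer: -4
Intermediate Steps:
p(S) = 1
H(t, Y) = -1 + Y (H(t, Y) = 1*Y - 1 = Y - 1 = -1 + Y)
o(J, X) = -4
s = 0 (s = -((-1 + 4) - 3)²/6 = -(3 - 3)²/6 = -⅙*0² = -⅙*0 = 0)
d(b) = 0
o(-7 - 1*(-3), 7) + d(11) = -4 + 0 = -4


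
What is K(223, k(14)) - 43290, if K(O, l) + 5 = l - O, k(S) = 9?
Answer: -43509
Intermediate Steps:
K(O, l) = -5 + l - O (K(O, l) = -5 + (l - O) = -5 + l - O)
K(223, k(14)) - 43290 = (-5 + 9 - 1*223) - 43290 = (-5 + 9 - 223) - 43290 = -219 - 43290 = -43509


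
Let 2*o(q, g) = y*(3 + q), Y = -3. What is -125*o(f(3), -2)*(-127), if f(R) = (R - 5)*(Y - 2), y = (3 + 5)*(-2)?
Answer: -1651000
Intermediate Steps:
y = -16 (y = 8*(-2) = -16)
f(R) = 25 - 5*R (f(R) = (R - 5)*(-3 - 2) = (-5 + R)*(-5) = 25 - 5*R)
o(q, g) = -24 - 8*q (o(q, g) = (-16*(3 + q))/2 = (-48 - 16*q)/2 = -24 - 8*q)
-125*o(f(3), -2)*(-127) = -125*(-24 - 8*(25 - 5*3))*(-127) = -125*(-24 - 8*(25 - 15))*(-127) = -125*(-24 - 8*10)*(-127) = -125*(-24 - 80)*(-127) = -125*(-104)*(-127) = 13000*(-127) = -1651000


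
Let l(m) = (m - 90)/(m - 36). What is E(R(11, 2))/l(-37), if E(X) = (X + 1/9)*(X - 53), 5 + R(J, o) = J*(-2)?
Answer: 1413280/1143 ≈ 1236.5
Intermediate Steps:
R(J, o) = -5 - 2*J (R(J, o) = -5 + J*(-2) = -5 - 2*J)
l(m) = (-90 + m)/(-36 + m)
E(X) = (-53 + X)*(1/9 + X) (E(X) = (X + 1/9)*(-53 + X) = (1/9 + X)*(-53 + X) = (-53 + X)*(1/9 + X))
E(R(11, 2))/l(-37) = (-53/9 + (-5 - 2*11)**2 - 476*(-5 - 2*11)/9)/(((-90 - 37)/(-36 - 37))) = (-53/9 + (-5 - 22)**2 - 476*(-5 - 22)/9)/((-127/(-73))) = (-53/9 + (-27)**2 - 476/9*(-27))/((-1/73*(-127))) = (-53/9 + 729 + 1428)/(127/73) = (19360/9)*(73/127) = 1413280/1143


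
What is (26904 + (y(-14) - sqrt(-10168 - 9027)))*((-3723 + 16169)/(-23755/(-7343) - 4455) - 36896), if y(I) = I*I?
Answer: -3268791628119980/3268931 + 603098086369*I*sqrt(19195)/16344655 ≈ -9.9996e+8 + 5.1122e+6*I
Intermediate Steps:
y(I) = I**2
(26904 + (y(-14) - sqrt(-10168 - 9027)))*((-3723 + 16169)/(-23755/(-7343) - 4455) - 36896) = (26904 + ((-14)**2 - sqrt(-10168 - 9027)))*((-3723 + 16169)/(-23755/(-7343) - 4455) - 36896) = (26904 + (196 - sqrt(-19195)))*(12446/(-23755*(-1/7343) - 4455) - 36896) = (26904 + (196 - I*sqrt(19195)))*(12446/(23755/7343 - 4455) - 36896) = (26904 + (196 - I*sqrt(19195)))*(12446/(-32689310/7343) - 36896) = (27100 - I*sqrt(19195))*(12446*(-7343/32689310) - 36896) = (27100 - I*sqrt(19195))*(-45695489/16344655 - 36896) = (27100 - I*sqrt(19195))*(-603098086369/16344655) = -3268791628119980/3268931 + 603098086369*I*sqrt(19195)/16344655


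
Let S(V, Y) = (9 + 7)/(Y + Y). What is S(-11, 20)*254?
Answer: 508/5 ≈ 101.60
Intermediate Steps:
S(V, Y) = 8/Y (S(V, Y) = 16/((2*Y)) = 16*(1/(2*Y)) = 8/Y)
S(-11, 20)*254 = (8/20)*254 = (8*(1/20))*254 = (⅖)*254 = 508/5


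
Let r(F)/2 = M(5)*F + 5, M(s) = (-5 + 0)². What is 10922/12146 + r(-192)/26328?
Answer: 42768569/79944972 ≈ 0.53498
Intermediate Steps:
M(s) = 25 (M(s) = (-5)² = 25)
r(F) = 10 + 50*F (r(F) = 2*(25*F + 5) = 2*(5 + 25*F) = 10 + 50*F)
10922/12146 + r(-192)/26328 = 10922/12146 + (10 + 50*(-192))/26328 = 10922*(1/12146) + (10 - 9600)*(1/26328) = 5461/6073 - 9590*1/26328 = 5461/6073 - 4795/13164 = 42768569/79944972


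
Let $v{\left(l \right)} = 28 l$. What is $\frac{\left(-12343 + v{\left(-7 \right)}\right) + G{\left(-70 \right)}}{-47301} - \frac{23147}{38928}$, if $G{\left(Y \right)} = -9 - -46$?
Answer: $- \frac{67577599}{204592592} \approx -0.3303$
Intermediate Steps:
$G{\left(Y \right)} = 37$ ($G{\left(Y \right)} = -9 + 46 = 37$)
$\frac{\left(-12343 + v{\left(-7 \right)}\right) + G{\left(-70 \right)}}{-47301} - \frac{23147}{38928} = \frac{\left(-12343 + 28 \left(-7\right)\right) + 37}{-47301} - \frac{23147}{38928} = \left(\left(-12343 - 196\right) + 37\right) \left(- \frac{1}{47301}\right) - \frac{23147}{38928} = \left(-12539 + 37\right) \left(- \frac{1}{47301}\right) - \frac{23147}{38928} = \left(-12502\right) \left(- \frac{1}{47301}\right) - \frac{23147}{38928} = \frac{12502}{47301} - \frac{23147}{38928} = - \frac{67577599}{204592592}$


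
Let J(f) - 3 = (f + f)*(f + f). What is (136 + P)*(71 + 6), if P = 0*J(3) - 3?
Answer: 10241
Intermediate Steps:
J(f) = 3 + 4*f² (J(f) = 3 + (f + f)*(f + f) = 3 + (2*f)*(2*f) = 3 + 4*f²)
P = -3 (P = 0*(3 + 4*3²) - 3 = 0*(3 + 4*9) - 3 = 0*(3 + 36) - 3 = 0*39 - 3 = 0 - 3 = -3)
(136 + P)*(71 + 6) = (136 - 3)*(71 + 6) = 133*77 = 10241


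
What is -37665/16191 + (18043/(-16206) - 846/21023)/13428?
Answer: -19146674664269575/8230249874301336 ≈ -2.3264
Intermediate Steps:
-37665/16191 + (18043/(-16206) - 846/21023)/13428 = -37665*1/16191 + (18043*(-1/16206) - 846*1/21023)*(1/13428) = -4185/1799 + (-18043/16206 - 846/21023)*(1/13428) = -4185/1799 - 393028265/340698738*1/13428 = -4185/1799 - 393028265/4574902653864 = -19146674664269575/8230249874301336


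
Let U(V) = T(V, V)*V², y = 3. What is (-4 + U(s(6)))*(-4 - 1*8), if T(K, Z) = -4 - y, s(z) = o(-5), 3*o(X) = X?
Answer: 844/3 ≈ 281.33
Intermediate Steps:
o(X) = X/3
s(z) = -5/3 (s(z) = (⅓)*(-5) = -5/3)
T(K, Z) = -7 (T(K, Z) = -4 - 1*3 = -4 - 3 = -7)
U(V) = -7*V²
(-4 + U(s(6)))*(-4 - 1*8) = (-4 - 7*(-5/3)²)*(-4 - 1*8) = (-4 - 7*25/9)*(-4 - 8) = (-4 - 175/9)*(-12) = -211/9*(-12) = 844/3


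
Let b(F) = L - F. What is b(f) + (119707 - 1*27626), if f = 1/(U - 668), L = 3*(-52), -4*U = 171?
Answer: 261342779/2843 ≈ 91925.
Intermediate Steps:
U = -171/4 (U = -1/4*171 = -171/4 ≈ -42.750)
L = -156
f = -4/2843 (f = 1/(-171/4 - 668) = 1/(-2843/4) = -4/2843 ≈ -0.0014070)
b(F) = -156 - F
b(f) + (119707 - 1*27626) = (-156 - 1*(-4/2843)) + (119707 - 1*27626) = (-156 + 4/2843) + (119707 - 27626) = -443504/2843 + 92081 = 261342779/2843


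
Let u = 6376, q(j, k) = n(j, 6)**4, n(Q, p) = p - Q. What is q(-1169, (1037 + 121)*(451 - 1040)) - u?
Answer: 1906125384249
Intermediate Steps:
q(j, k) = (6 - j)**4
q(-1169, (1037 + 121)*(451 - 1040)) - u = (-6 - 1169)**4 - 1*6376 = (-1175)**4 - 6376 = 1906125390625 - 6376 = 1906125384249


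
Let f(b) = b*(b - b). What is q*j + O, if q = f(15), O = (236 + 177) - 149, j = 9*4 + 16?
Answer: 264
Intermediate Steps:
j = 52 (j = 36 + 16 = 52)
f(b) = 0 (f(b) = b*0 = 0)
O = 264 (O = 413 - 149 = 264)
q = 0
q*j + O = 0*52 + 264 = 0 + 264 = 264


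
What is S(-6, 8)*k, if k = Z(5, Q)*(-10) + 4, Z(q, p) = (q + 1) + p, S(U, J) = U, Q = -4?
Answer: 96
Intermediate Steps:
Z(q, p) = 1 + p + q (Z(q, p) = (1 + q) + p = 1 + p + q)
k = -16 (k = (1 - 4 + 5)*(-10) + 4 = 2*(-10) + 4 = -20 + 4 = -16)
S(-6, 8)*k = -6*(-16) = 96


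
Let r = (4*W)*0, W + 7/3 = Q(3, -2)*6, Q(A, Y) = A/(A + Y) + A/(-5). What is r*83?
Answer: 0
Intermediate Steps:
Q(A, Y) = -A/5 + A/(A + Y) (Q(A, Y) = A/(A + Y) + A*(-⅕) = A/(A + Y) - A/5 = -A/5 + A/(A + Y))
W = 181/15 (W = -7/3 + ((⅕)*3*(5 - 1*3 - 1*(-2))/(3 - 2))*6 = -7/3 + ((⅕)*3*(5 - 3 + 2)/1)*6 = -7/3 + ((⅕)*3*1*4)*6 = -7/3 + (12/5)*6 = -7/3 + 72/5 = 181/15 ≈ 12.067)
r = 0 (r = (4*(181/15))*0 = (724/15)*0 = 0)
r*83 = 0*83 = 0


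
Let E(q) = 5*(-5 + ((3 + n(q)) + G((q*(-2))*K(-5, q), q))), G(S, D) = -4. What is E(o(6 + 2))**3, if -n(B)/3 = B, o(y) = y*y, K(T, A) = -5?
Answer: -970299000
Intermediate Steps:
o(y) = y**2
n(B) = -3*B
E(q) = -30 - 15*q (E(q) = 5*(-5 + ((3 - 3*q) - 4)) = 5*(-5 + (-1 - 3*q)) = 5*(-6 - 3*q) = -30 - 15*q)
E(o(6 + 2))**3 = (-30 - 15*(6 + 2)**2)**3 = (-30 - 15*8**2)**3 = (-30 - 15*64)**3 = (-30 - 960)**3 = (-990)**3 = -970299000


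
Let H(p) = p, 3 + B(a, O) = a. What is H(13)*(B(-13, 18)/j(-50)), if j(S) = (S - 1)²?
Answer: -208/2601 ≈ -0.079969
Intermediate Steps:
B(a, O) = -3 + a
j(S) = (-1 + S)²
H(13)*(B(-13, 18)/j(-50)) = 13*((-3 - 13)/((-1 - 50)²)) = 13*(-16/((-51)²)) = 13*(-16/2601) = -208/2601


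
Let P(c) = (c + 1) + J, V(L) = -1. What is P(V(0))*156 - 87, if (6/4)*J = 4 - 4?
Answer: -87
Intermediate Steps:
J = 0 (J = 2*(4 - 4)/3 = (⅔)*0 = 0)
P(c) = 1 + c (P(c) = (c + 1) + 0 = (1 + c) + 0 = 1 + c)
P(V(0))*156 - 87 = (1 - 1)*156 - 87 = 0*156 - 87 = 0 - 87 = -87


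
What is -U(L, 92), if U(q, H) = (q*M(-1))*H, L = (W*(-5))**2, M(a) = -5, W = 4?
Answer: 184000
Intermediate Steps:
L = 400 (L = (4*(-5))**2 = (-20)**2 = 400)
U(q, H) = -5*H*q (U(q, H) = (q*(-5))*H = (-5*q)*H = -5*H*q)
-U(L, 92) = -(-5)*92*400 = -1*(-184000) = 184000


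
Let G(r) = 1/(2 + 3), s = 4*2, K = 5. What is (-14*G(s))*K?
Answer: -14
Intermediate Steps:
s = 8
G(r) = 1/5
(-14*G(s))*K = -14*1/5*5 = -14/5*5 = -14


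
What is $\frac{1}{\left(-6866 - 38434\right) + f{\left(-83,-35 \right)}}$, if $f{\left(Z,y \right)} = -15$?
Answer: $- \frac{1}{45315} \approx -2.2068 \cdot 10^{-5}$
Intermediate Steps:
$\frac{1}{\left(-6866 - 38434\right) + f{\left(-83,-35 \right)}} = \frac{1}{\left(-6866 - 38434\right) - 15} = \frac{1}{-45300 - 15} = \frac{1}{-45315} = - \frac{1}{45315}$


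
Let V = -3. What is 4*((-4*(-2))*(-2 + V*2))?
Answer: -256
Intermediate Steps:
4*((-4*(-2))*(-2 + V*2)) = 4*((-4*(-2))*(-2 - 3*2)) = 4*(8*(-2 - 6)) = 4*(8*(-8)) = 4*(-64) = -256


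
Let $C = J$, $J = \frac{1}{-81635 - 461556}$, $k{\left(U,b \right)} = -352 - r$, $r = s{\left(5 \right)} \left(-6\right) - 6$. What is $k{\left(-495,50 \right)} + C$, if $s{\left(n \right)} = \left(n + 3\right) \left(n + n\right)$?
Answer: $\frac{72787593}{543191} \approx 134.0$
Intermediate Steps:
$s{\left(n \right)} = 2 n \left(3 + n\right)$ ($s{\left(n \right)} = \left(3 + n\right) 2 n = 2 n \left(3 + n\right)$)
$r = -486$ ($r = 2 \cdot 5 \left(3 + 5\right) \left(-6\right) - 6 = 2 \cdot 5 \cdot 8 \left(-6\right) - 6 = 80 \left(-6\right) - 6 = -480 - 6 = -486$)
$k{\left(U,b \right)} = 134$ ($k{\left(U,b \right)} = -352 - -486 = -352 + 486 = 134$)
$J = - \frac{1}{543191}$ ($J = \frac{1}{-543191} = - \frac{1}{543191} \approx -1.841 \cdot 10^{-6}$)
$C = - \frac{1}{543191} \approx -1.841 \cdot 10^{-6}$
$k{\left(-495,50 \right)} + C = 134 - \frac{1}{543191} = \frac{72787593}{543191}$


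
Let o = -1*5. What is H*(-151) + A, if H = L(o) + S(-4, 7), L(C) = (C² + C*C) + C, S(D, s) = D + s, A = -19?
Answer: -7267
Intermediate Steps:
o = -5
L(C) = C + 2*C² (L(C) = (C² + C²) + C = 2*C² + C = C + 2*C²)
H = 48 (H = -5*(1 + 2*(-5)) + (-4 + 7) = -5*(1 - 10) + 3 = -5*(-9) + 3 = 45 + 3 = 48)
H*(-151) + A = 48*(-151) - 19 = -7248 - 19 = -7267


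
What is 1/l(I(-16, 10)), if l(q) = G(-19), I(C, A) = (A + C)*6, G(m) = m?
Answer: -1/19 ≈ -0.052632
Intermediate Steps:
I(C, A) = 6*A + 6*C
l(q) = -19
1/l(I(-16, 10)) = 1/(-19) = -1/19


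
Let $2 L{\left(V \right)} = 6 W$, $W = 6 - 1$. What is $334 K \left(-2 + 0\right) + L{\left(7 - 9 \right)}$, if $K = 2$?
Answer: $-1321$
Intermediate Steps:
$W = 5$ ($W = 6 - 1 = 5$)
$L{\left(V \right)} = 15$ ($L{\left(V \right)} = \frac{6 \cdot 5}{2} = \frac{1}{2} \cdot 30 = 15$)
$334 K \left(-2 + 0\right) + L{\left(7 - 9 \right)} = 334 \cdot 2 \left(-2 + 0\right) + 15 = 334 \cdot 2 \left(-2\right) + 15 = 334 \left(-4\right) + 15 = -1336 + 15 = -1321$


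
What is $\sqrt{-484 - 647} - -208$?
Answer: $208 + i \sqrt{1131} \approx 208.0 + 33.63 i$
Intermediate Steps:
$\sqrt{-484 - 647} - -208 = \sqrt{-1131} + 208 = i \sqrt{1131} + 208 = 208 + i \sqrt{1131}$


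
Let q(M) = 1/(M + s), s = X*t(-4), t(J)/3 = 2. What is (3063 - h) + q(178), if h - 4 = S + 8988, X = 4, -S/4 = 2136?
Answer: 528231/202 ≈ 2615.0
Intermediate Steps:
S = -8544 (S = -4*2136 = -8544)
t(J) = 6 (t(J) = 3*2 = 6)
s = 24 (s = 4*6 = 24)
h = 448 (h = 4 + (-8544 + 8988) = 4 + 444 = 448)
q(M) = 1/(24 + M) (q(M) = 1/(M + 24) = 1/(24 + M))
(3063 - h) + q(178) = (3063 - 1*448) + 1/(24 + 178) = (3063 - 448) + 1/202 = 2615 + 1/202 = 528231/202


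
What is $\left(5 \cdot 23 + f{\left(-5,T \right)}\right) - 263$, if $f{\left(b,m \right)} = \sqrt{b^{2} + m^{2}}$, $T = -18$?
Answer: $-148 + \sqrt{349} \approx -129.32$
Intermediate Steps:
$\left(5 \cdot 23 + f{\left(-5,T \right)}\right) - 263 = \left(5 \cdot 23 + \sqrt{\left(-5\right)^{2} + \left(-18\right)^{2}}\right) - 263 = \left(115 + \sqrt{25 + 324}\right) - 263 = \left(115 + \sqrt{349}\right) - 263 = -148 + \sqrt{349}$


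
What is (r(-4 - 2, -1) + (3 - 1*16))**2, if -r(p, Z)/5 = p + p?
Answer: 2209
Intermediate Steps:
r(p, Z) = -10*p (r(p, Z) = -5*(p + p) = -10*p)
(r(-4 - 2, -1) + (3 - 1*16))**2 = (-10*(-4 - 2) + (3 - 1*16))**2 = (-10*(-6) + (3 - 16))**2 = (60 - 13)**2 = 47**2 = 2209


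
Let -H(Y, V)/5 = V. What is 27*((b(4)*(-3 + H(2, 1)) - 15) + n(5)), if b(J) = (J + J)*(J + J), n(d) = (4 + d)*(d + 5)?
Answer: -11799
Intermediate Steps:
H(Y, V) = -5*V
n(d) = (4 + d)*(5 + d)
b(J) = 4*J² (b(J) = (2*J)*(2*J) = 4*J²)
27*((b(4)*(-3 + H(2, 1)) - 15) + n(5)) = 27*(((4*4²)*(-3 - 5*1) - 15) + (20 + 5² + 9*5)) = 27*(((4*16)*(-3 - 5) - 15) + (20 + 25 + 45)) = 27*((64*(-8) - 15) + 90) = 27*((-512 - 15) + 90) = 27*(-527 + 90) = 27*(-437) = -11799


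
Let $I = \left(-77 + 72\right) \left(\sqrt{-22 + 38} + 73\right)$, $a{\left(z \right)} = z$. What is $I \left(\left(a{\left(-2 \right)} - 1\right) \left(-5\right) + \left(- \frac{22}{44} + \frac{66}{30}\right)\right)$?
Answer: $- \frac{12859}{2} \approx -6429.5$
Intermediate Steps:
$I = -385$ ($I = - 5 \left(\sqrt{16} + 73\right) = - 5 \left(4 + 73\right) = \left(-5\right) 77 = -385$)
$I \left(\left(a{\left(-2 \right)} - 1\right) \left(-5\right) + \left(- \frac{22}{44} + \frac{66}{30}\right)\right) = - 385 \left(\left(-2 - 1\right) \left(-5\right) + \left(- \frac{22}{44} + \frac{66}{30}\right)\right) = - 385 \left(\left(-3\right) \left(-5\right) + \left(\left(-22\right) \frac{1}{44} + 66 \cdot \frac{1}{30}\right)\right) = - 385 \left(15 + \left(- \frac{1}{2} + \frac{11}{5}\right)\right) = - 385 \left(15 + \frac{17}{10}\right) = \left(-385\right) \frac{167}{10} = - \frac{12859}{2}$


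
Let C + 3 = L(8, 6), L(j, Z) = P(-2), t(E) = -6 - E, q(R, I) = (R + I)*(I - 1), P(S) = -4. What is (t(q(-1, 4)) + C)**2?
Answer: 484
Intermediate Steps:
q(R, I) = (-1 + I)*(I + R) (q(R, I) = (I + R)*(-1 + I) = (-1 + I)*(I + R))
L(j, Z) = -4
C = -7 (C = -3 - 4 = -7)
(t(q(-1, 4)) + C)**2 = ((-6 - (4**2 - 1*4 - 1*(-1) + 4*(-1))) - 7)**2 = ((-6 - (16 - 4 + 1 - 4)) - 7)**2 = ((-6 - 1*9) - 7)**2 = ((-6 - 9) - 7)**2 = (-15 - 7)**2 = (-22)**2 = 484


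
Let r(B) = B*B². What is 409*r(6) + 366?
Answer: 88710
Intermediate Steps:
r(B) = B³
409*r(6) + 366 = 409*6³ + 366 = 409*216 + 366 = 88344 + 366 = 88710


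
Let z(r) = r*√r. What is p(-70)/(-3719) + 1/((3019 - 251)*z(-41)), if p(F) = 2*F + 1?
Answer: 139/3719 + I*√41/4653008 ≈ 0.037376 + 1.3761e-6*I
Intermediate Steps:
p(F) = 1 + 2*F
z(r) = r^(3/2)
p(-70)/(-3719) + 1/((3019 - 251)*z(-41)) = (1 + 2*(-70))/(-3719) + 1/((3019 - 251)*((-41)^(3/2))) = (1 - 140)*(-1/3719) + 1/(2768*((-41*I*√41))) = -139*(-1/3719) + (I*√41/1681)/2768 = 139/3719 + I*√41/4653008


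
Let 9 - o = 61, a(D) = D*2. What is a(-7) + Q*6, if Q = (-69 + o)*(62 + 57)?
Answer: -86408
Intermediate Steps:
a(D) = 2*D
o = -52 (o = 9 - 1*61 = 9 - 61 = -52)
Q = -14399 (Q = (-69 - 52)*(62 + 57) = -121*119 = -14399)
a(-7) + Q*6 = 2*(-7) - 14399*6 = -14 - 86394 = -86408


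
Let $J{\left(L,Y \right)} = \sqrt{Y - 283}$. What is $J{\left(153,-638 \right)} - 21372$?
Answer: $-21372 + i \sqrt{921} \approx -21372.0 + 30.348 i$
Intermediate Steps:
$J{\left(L,Y \right)} = \sqrt{-283 + Y}$
$J{\left(153,-638 \right)} - 21372 = \sqrt{-283 - 638} - 21372 = \sqrt{-921} - 21372 = i \sqrt{921} - 21372 = -21372 + i \sqrt{921}$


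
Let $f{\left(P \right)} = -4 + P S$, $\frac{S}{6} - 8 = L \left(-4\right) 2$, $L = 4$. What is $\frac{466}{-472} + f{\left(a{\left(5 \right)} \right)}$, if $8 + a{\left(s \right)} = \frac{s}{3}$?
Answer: $\frac{214055}{236} \approx 907.01$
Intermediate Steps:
$a{\left(s \right)} = -8 + \frac{s}{3}$
$S = -144$ ($S = 48 + 6 \cdot 4 \left(-4\right) 2 = 48 + 6 \left(\left(-16\right) 2\right) = 48 + 6 \left(-32\right) = 48 - 192 = -144$)
$f{\left(P \right)} = -4 - 144 P$ ($f{\left(P \right)} = -4 + P \left(-144\right) = -4 - 144 P$)
$\frac{466}{-472} + f{\left(a{\left(5 \right)} \right)} = \frac{466}{-472} - \left(4 + 144 \left(-8 + \frac{1}{3} \cdot 5\right)\right) = 466 \left(- \frac{1}{472}\right) - \left(4 + 144 \left(-8 + \frac{5}{3}\right)\right) = - \frac{233}{236} - -908 = - \frac{233}{236} + \left(-4 + 912\right) = - \frac{233}{236} + 908 = \frac{214055}{236}$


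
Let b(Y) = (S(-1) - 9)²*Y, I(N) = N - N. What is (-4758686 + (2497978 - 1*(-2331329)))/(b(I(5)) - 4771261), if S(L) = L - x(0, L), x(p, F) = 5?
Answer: -70621/4771261 ≈ -0.014801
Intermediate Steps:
I(N) = 0
S(L) = -5 + L (S(L) = L - 1*5 = L - 5 = -5 + L)
b(Y) = 225*Y (b(Y) = ((-5 - 1) - 9)²*Y = (-6 - 9)²*Y = (-15)²*Y = 225*Y)
(-4758686 + (2497978 - 1*(-2331329)))/(b(I(5)) - 4771261) = (-4758686 + (2497978 - 1*(-2331329)))/(225*0 - 4771261) = (-4758686 + (2497978 + 2331329))/(0 - 4771261) = (-4758686 + 4829307)/(-4771261) = 70621*(-1/4771261) = -70621/4771261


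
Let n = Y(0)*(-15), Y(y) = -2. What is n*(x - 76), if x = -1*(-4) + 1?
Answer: -2130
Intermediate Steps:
x = 5 (x = 4 + 1 = 5)
n = 30 (n = -2*(-15) = 30)
n*(x - 76) = 30*(5 - 76) = 30*(-71) = -2130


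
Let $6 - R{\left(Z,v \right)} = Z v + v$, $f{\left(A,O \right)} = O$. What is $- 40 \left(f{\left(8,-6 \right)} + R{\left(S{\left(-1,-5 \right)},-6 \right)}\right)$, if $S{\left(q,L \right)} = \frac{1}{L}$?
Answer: $-192$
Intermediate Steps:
$R{\left(Z,v \right)} = 6 - v - Z v$ ($R{\left(Z,v \right)} = 6 - \left(Z v + v\right) = 6 - \left(v + Z v\right) = 6 - v - Z v$)
$- 40 \left(f{\left(8,-6 \right)} + R{\left(S{\left(-1,-5 \right)},-6 \right)}\right) = - 40 \left(-6 - \left(-12 + \frac{1}{-5} \left(-6\right)\right)\right) = - 40 \left(-6 + \left(6 + 6 - \left(- \frac{1}{5}\right) \left(-6\right)\right)\right) = - 40 \left(-6 + \left(6 + 6 - \frac{6}{5}\right)\right) = - 40 \left(-6 + \frac{54}{5}\right) = \left(-40\right) \frac{24}{5} = -192$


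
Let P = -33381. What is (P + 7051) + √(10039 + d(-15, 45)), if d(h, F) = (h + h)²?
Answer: -26330 + √10939 ≈ -26225.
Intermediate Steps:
d(h, F) = 4*h² (d(h, F) = (2*h)² = 4*h²)
(P + 7051) + √(10039 + d(-15, 45)) = (-33381 + 7051) + √(10039 + 4*(-15)²) = -26330 + √(10039 + 4*225) = -26330 + √(10039 + 900) = -26330 + √10939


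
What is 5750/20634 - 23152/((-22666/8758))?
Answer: 1045996949111/116922561 ≈ 8946.1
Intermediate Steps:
5750/20634 - 23152/((-22666/8758)) = 5750*(1/20634) - 23152/((-22666*1/8758)) = 2875/10317 - 23152/(-11333/4379) = 2875/10317 - 23152*(-4379/11333) = 2875/10317 + 101382608/11333 = 1045996949111/116922561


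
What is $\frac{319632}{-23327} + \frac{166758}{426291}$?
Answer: $- \frac{44122093682}{3314696719} \approx -13.311$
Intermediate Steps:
$\frac{319632}{-23327} + \frac{166758}{426291} = 319632 \left(- \frac{1}{23327}\right) + 166758 \cdot \frac{1}{426291} = - \frac{319632}{23327} + \frac{55586}{142097} = - \frac{44122093682}{3314696719}$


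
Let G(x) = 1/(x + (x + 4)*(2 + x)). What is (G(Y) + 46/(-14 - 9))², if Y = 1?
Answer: 961/256 ≈ 3.7539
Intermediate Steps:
G(x) = 1/(x + (2 + x)*(4 + x)) (G(x) = 1/(x + (4 + x)*(2 + x)) = 1/(x + (2 + x)*(4 + x)))
(G(Y) + 46/(-14 - 9))² = (1/(8 + 1² + 7*1) + 46/(-14 - 9))² = (1/(8 + 1 + 7) + 46/(-23))² = (1/16 + 46*(-1/23))² = (1/16 - 2)² = (-31/16)² = 961/256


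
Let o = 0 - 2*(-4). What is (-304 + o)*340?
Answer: -100640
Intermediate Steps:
o = 8 (o = 0 + 8 = 8)
(-304 + o)*340 = (-304 + 8)*340 = -296*340 = -100640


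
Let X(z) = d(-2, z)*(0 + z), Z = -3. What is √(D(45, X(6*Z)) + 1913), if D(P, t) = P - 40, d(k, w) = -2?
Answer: √1918 ≈ 43.795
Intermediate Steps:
X(z) = -2*z (X(z) = -2*(0 + z) = -2*z)
D(P, t) = -40 + P
√(D(45, X(6*Z)) + 1913) = √((-40 + 45) + 1913) = √(5 + 1913) = √1918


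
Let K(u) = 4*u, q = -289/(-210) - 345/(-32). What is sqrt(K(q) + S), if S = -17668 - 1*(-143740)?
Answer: sqrt(22247679090)/420 ≈ 355.13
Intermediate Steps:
q = 40849/3360 (q = -289*(-1/210) - 345*(-1/32) = 289/210 + 345/32 = 40849/3360 ≈ 12.157)
S = 126072 (S = -17668 + 143740 = 126072)
sqrt(K(q) + S) = sqrt(4*(40849/3360) + 126072) = sqrt(40849/840 + 126072) = sqrt(105941329/840) = sqrt(22247679090)/420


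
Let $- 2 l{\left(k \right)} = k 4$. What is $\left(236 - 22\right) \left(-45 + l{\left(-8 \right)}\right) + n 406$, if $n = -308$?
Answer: $-131254$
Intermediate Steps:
$l{\left(k \right)} = - 2 k$ ($l{\left(k \right)} = - \frac{k 4}{2} = - \frac{4 k}{2} = - 2 k$)
$\left(236 - 22\right) \left(-45 + l{\left(-8 \right)}\right) + n 406 = \left(236 - 22\right) \left(-45 - -16\right) - 125048 = \left(236 - 22\right) \left(-45 + 16\right) - 125048 = 214 \left(-29\right) - 125048 = -6206 - 125048 = -131254$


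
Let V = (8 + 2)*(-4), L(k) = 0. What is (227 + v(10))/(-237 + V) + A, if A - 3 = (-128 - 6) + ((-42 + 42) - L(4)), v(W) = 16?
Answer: -36530/277 ≈ -131.88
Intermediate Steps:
V = -40 (V = 10*(-4) = -40)
A = -131 (A = 3 + ((-128 - 6) + ((-42 + 42) - 1*0)) = 3 + (-134 + (0 + 0)) = 3 + (-134 + 0) = 3 - 134 = -131)
(227 + v(10))/(-237 + V) + A = (227 + 16)/(-237 - 40) - 131 = 243/(-277) - 131 = 243*(-1/277) - 131 = -243/277 - 131 = -36530/277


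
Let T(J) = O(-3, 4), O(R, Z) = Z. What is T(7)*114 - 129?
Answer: 327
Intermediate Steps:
T(J) = 4
T(7)*114 - 129 = 4*114 - 129 = 456 - 129 = 327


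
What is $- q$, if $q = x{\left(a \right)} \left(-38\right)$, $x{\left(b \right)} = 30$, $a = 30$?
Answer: $1140$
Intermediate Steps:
$q = -1140$ ($q = 30 \left(-38\right) = -1140$)
$- q = \left(-1\right) \left(-1140\right) = 1140$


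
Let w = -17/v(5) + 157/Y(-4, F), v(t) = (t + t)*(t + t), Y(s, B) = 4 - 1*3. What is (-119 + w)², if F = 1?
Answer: 14311089/10000 ≈ 1431.1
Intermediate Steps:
Y(s, B) = 1 (Y(s, B) = 4 - 3 = 1)
v(t) = 4*t² (v(t) = (2*t)*(2*t) = 4*t²)
w = 15683/100 (w = -17/(4*5²) + 157/1 = -17/(4*25) + 157*1 = -17/100 + 157 = 15683/100 ≈ 156.83)
(-119 + w)² = (-119 + 15683/100)² = (3783/100)² = 14311089/10000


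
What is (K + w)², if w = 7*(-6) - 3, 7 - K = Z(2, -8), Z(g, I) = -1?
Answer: 1369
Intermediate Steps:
K = 8 (K = 7 - 1*(-1) = 7 + 1 = 8)
w = -45 (w = -42 - 3 = -45)
(K + w)² = (8 - 45)² = (-37)² = 1369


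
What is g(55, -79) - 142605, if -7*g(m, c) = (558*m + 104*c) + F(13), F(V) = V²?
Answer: -1020878/7 ≈ -1.4584e+5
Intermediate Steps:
g(m, c) = -169/7 - 558*m/7 - 104*c/7 (g(m, c) = -((558*m + 104*c) + 13²)/7 = -((104*c + 558*m) + 169)/7 = -(169 + 104*c + 558*m)/7 = -169/7 - 558*m/7 - 104*c/7)
g(55, -79) - 142605 = (-169/7 - 558/7*55 - 104/7*(-79)) - 142605 = (-169/7 - 30690/7 + 8216/7) - 142605 = -22643/7 - 142605 = -1020878/7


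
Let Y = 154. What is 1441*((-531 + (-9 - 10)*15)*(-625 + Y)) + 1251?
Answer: 553829427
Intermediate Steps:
1441*((-531 + (-9 - 10)*15)*(-625 + Y)) + 1251 = 1441*((-531 + (-9 - 10)*15)*(-625 + 154)) + 1251 = 1441*((-531 - 19*15)*(-471)) + 1251 = 1441*((-531 - 285)*(-471)) + 1251 = 1441*(-816*(-471)) + 1251 = 1441*384336 + 1251 = 553828176 + 1251 = 553829427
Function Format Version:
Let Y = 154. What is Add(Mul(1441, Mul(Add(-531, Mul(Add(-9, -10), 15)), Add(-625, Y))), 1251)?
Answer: 553829427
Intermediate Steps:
Add(Mul(1441, Mul(Add(-531, Mul(Add(-9, -10), 15)), Add(-625, Y))), 1251) = Add(Mul(1441, Mul(Add(-531, Mul(Add(-9, -10), 15)), Add(-625, 154))), 1251) = Add(Mul(1441, Mul(Add(-531, Mul(-19, 15)), -471)), 1251) = Add(Mul(1441, Mul(Add(-531, -285), -471)), 1251) = Add(Mul(1441, Mul(-816, -471)), 1251) = Add(Mul(1441, 384336), 1251) = Add(553828176, 1251) = 553829427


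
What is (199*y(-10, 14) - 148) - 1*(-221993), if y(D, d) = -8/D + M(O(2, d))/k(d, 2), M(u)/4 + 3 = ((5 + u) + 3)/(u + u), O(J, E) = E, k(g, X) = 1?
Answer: 7708457/35 ≈ 2.2024e+5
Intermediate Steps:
M(u) = -12 + 2*(8 + u)/u (M(u) = -12 + 4*(((5 + u) + 3)/(u + u)) = -12 + 4*((8 + u)/((2*u))) = -12 + 4*((8 + u)*(1/(2*u))) = -12 + 4*((8 + u)/(2*u)) = -12 + 2*(8 + u)/u)
y(D, d) = -10 - 8/D + 16/d (y(D, d) = -8/D + (-10 + 16/d)/1 = -8/D + (-10 + 16/d)*1 = -8/D + (-10 + 16/d) = -10 - 8/D + 16/d)
(199*y(-10, 14) - 148) - 1*(-221993) = (199*(-10 - 8/(-10) + 16/14) - 148) - 1*(-221993) = (199*(-10 - 8*(-1/10) + 16*(1/14)) - 148) + 221993 = (199*(-10 + 4/5 + 8/7) - 148) + 221993 = (199*(-282/35) - 148) + 221993 = (-56118/35 - 148) + 221993 = -61298/35 + 221993 = 7708457/35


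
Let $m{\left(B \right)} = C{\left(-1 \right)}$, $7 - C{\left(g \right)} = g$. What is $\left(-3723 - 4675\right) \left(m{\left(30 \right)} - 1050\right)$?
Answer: $8750716$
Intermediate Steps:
$C{\left(g \right)} = 7 - g$
$m{\left(B \right)} = 8$ ($m{\left(B \right)} = 7 - -1 = 7 + 1 = 8$)
$\left(-3723 - 4675\right) \left(m{\left(30 \right)} - 1050\right) = \left(-3723 - 4675\right) \left(8 - 1050\right) = \left(-8398\right) \left(-1042\right) = 8750716$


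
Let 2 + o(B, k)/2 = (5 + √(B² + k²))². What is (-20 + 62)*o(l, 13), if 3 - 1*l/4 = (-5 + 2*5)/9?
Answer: 652288/27 + 280*√21433/3 ≈ 37823.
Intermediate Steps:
l = 88/9 (l = 12 - 4*(-5 + 2*5)/9 = 12 - 4*(-5 + 10)/9 = 12 - 20/9 = 88/9 ≈ 9.7778)
o(B, k) = -4 + 2*(5 + √(B² + k²))²
(-20 + 62)*o(l, 13) = (-20 + 62)*(-4 + 2*(5 + √((88/9)² + 13²))²) = 42*(-4 + 2*(5 + √(7744/81 + 169))²) = 42*(-4 + 2*(5 + √(21433/81))²) = 42*(-4 + 2*(5 + √21433/9)²) = -168 + 84*(5 + √21433/9)²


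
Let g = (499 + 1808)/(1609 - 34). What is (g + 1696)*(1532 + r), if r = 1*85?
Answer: 68620013/25 ≈ 2.7448e+6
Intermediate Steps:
g = 769/525 (g = 2307/1575 = 2307*(1/1575) = 769/525 ≈ 1.4648)
r = 85
(g + 1696)*(1532 + r) = (769/525 + 1696)*(1532 + 85) = (891169/525)*1617 = 68620013/25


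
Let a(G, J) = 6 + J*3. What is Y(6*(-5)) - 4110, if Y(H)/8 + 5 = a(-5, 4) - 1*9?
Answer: -4078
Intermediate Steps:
a(G, J) = 6 + 3*J
Y(H) = 32 (Y(H) = -40 + 8*((6 + 3*4) - 1*9) = -40 + 8*((6 + 12) - 9) = -40 + 8*(18 - 9) = -40 + 8*9 = -40 + 72 = 32)
Y(6*(-5)) - 4110 = 32 - 4110 = -4078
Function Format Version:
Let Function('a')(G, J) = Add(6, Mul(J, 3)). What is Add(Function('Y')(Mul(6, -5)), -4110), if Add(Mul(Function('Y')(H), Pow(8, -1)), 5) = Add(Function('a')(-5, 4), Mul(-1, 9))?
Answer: -4078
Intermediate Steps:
Function('a')(G, J) = Add(6, Mul(3, J))
Function('Y')(H) = 32 (Function('Y')(H) = Add(-40, Mul(8, Add(Add(6, Mul(3, 4)), Mul(-1, 9)))) = Add(-40, Mul(8, Add(Add(6, 12), -9))) = Add(-40, Mul(8, Add(18, -9))) = Add(-40, Mul(8, 9)) = Add(-40, 72) = 32)
Add(Function('Y')(Mul(6, -5)), -4110) = Add(32, -4110) = -4078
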